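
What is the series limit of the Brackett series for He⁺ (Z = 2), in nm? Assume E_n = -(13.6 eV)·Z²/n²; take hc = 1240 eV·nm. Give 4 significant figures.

364.7 nm

The Brackett series has lower level n_f = 4; the series limit corresponds to n_i → ∞.
ΔE_max = 13.6 × 4 / 4² = 3.400 eV.
λ_min = 1240 / 3.400 = 364.7 nm.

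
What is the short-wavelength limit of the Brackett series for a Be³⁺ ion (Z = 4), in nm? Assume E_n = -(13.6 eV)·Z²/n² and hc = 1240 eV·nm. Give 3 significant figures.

91.2 nm

The Brackett series has lower level n_f = 4; the series limit corresponds to n_i → ∞.
ΔE_max = 13.6 × 16 / 4² = 13.60 eV.
λ_min = 1240 / 13.60 = 91.2 nm.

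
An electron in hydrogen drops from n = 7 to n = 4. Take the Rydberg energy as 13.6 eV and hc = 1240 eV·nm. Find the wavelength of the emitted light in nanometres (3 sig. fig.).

ΔE = 13.60 × (1/4² − 1/7²) = 13.60 × 0.04209 = 0.5724 eV.
λ = hc/ΔE = 1240 / 0.5724 = 2170 nm.

2170 nm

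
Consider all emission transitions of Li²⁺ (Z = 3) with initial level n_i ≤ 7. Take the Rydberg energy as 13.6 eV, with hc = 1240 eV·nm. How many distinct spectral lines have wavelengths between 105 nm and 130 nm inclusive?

2

Enumerate all n_i → n_f pairs with 1 ≤ n_f < n_i ≤ 7 and compute λ = 1240 / [13.6·9·(1/n_f² − 1/n_i²)].
Lines falling in [105, 130] nm: 7→3 (111.7 nm), 6→3 (121.6 nm).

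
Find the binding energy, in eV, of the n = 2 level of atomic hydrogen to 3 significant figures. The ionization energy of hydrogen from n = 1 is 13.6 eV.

E_2 = −13.60/4 = −3.40 eV, so ionization (to E = 0) requires 3.40 eV.

3.40 eV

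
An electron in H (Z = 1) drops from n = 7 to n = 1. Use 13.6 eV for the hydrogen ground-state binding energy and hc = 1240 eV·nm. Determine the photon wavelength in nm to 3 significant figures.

93.1 nm

ΔE = 13.60 × (1/1² − 1/7²) = 13.60 × 0.9796 = 13.32 eV.
λ = hc/ΔE = 1240 / 13.32 = 93.1 nm.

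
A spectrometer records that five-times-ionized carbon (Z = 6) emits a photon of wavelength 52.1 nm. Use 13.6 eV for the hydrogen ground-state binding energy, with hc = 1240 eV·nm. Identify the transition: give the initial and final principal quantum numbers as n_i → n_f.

The photon energy is ΔE = hc/λ = 1240 / 52.1 = 23.80 eV.
With Z = 6, ΔE = 489.6 × (1/n_f² − 1/n_i²), so 1/n_f² − 1/n_i² = 0.04861.
Trying n_f = 3 gives 1/n_i² = 0.06250, i.e. n_i ≈ 4; this pair matches.

n_i = 4, n_f = 3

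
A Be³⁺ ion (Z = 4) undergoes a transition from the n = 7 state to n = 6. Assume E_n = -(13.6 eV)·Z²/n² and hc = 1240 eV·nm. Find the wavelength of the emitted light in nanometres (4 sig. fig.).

For Z = 4 the level energies scale as Z², so the effective Rydberg energy is 13.6 × 16 = 217.6 eV.
ΔE = 217.6 × (1/6² − 1/7²) = 217.6 × 0.007370 = 1.604 eV.
λ = hc/ΔE = 1240 / 1.604 = 773.2 nm.

773.2 nm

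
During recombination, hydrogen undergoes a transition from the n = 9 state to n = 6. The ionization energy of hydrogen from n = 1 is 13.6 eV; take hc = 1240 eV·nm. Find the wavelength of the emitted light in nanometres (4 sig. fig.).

ΔE = 13.60 × (1/6² − 1/9²) = 13.60 × 0.01543 = 0.2099 eV.
λ = hc/ΔE = 1240 / 0.2099 = 5908 nm.

5908 nm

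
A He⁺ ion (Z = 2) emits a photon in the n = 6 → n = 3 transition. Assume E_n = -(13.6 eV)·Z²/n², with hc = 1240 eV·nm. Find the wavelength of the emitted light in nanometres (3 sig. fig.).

274 nm

For Z = 2 the level energies scale as Z², so the effective Rydberg energy is 13.6 × 4 = 54.40 eV.
ΔE = 54.40 × (1/3² − 1/6²) = 54.40 × 0.08333 = 4.533 eV.
λ = hc/ΔE = 1240 / 4.533 = 274 nm.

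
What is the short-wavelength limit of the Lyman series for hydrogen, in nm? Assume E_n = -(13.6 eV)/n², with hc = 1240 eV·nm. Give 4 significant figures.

91.18 nm

The Lyman series has lower level n_f = 1; the series limit corresponds to n_i → ∞.
ΔE_max = 13.6 × 1 / 1² = 13.60 eV.
λ_min = 1240 / 13.60 = 91.18 nm.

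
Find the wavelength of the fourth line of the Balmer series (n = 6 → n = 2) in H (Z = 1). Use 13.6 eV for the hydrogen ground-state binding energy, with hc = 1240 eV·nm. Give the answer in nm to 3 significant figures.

410 nm

The Balmer series terminates on n_f = 2; the fourth line has n_i = 2+4 = 6.
ΔE = 13.60 × (1/2² − 1/6²) = 3.022 eV.
λ = 1240 / 3.022 = 410 nm.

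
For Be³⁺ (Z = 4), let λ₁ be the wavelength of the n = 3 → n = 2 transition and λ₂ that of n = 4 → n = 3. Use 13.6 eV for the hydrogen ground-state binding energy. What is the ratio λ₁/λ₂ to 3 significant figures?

λ ∝ 1/ΔE ∝ 1/(1/n_f² − 1/n_i²), and the Z² and hc factors cancel in the ratio.
λ₁/λ₂ = (1/3² − 1/4²)/(1/2² − 1/3²) = 0.04861/0.1389 = 0.350.

0.350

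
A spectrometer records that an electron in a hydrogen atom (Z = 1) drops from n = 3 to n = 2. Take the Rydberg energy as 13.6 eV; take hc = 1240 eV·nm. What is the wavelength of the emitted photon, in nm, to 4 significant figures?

656.5 nm

ΔE = 13.60 × (1/2² − 1/3²) = 13.60 × 0.1389 = 1.889 eV.
λ = hc/ΔE = 1240 / 1.889 = 656.5 nm.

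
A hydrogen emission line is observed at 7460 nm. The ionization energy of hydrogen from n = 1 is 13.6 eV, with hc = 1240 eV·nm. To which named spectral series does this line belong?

Pfund

ΔE = 1240/7460 = 0.1662 eV.
This matches 13.6 × (1/5² − 1/6²), so n_f = 5: the Pfund series.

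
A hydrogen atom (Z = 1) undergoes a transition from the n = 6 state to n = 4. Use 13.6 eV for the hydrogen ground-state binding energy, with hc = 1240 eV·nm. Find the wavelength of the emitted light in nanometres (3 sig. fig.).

2630 nm

ΔE = 13.60 × (1/4² − 1/6²) = 13.60 × 0.03472 = 0.4722 eV.
λ = hc/ΔE = 1240 / 0.4722 = 2630 nm.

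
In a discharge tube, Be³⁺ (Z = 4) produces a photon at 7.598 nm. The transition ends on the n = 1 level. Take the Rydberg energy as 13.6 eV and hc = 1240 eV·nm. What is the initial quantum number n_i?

The photon energy is ΔE = hc/λ = 1240 / 7.598 = 163.2 eV.
With Z = 4, ΔE = 217.6 × (1/n_f² − 1/n_i²), so 1/n_f² − 1/n_i² = 0.7500.
With n_f = 1: 1/n_i² = 1/1 − 0.7500 = 0.2500, so n_i ≈ 2.00.

n_i = 2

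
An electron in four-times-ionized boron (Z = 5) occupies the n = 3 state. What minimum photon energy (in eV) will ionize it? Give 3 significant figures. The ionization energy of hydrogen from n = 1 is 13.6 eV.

E_n = −13.6 Z²/n² = −340.0/n² eV for Z = 5.
E_3 = −340.0/9 = −37.8 eV, so ionization (to E = 0) requires 37.8 eV.

37.8 eV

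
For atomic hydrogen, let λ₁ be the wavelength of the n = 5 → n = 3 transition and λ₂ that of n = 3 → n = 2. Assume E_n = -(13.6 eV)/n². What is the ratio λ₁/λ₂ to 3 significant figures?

1.95

λ ∝ 1/ΔE ∝ 1/(1/n_f² − 1/n_i²), and the Z² and hc factors cancel in the ratio.
λ₁/λ₂ = (1/2² − 1/3²)/(1/3² − 1/5²) = 0.1389/0.07111 = 1.95.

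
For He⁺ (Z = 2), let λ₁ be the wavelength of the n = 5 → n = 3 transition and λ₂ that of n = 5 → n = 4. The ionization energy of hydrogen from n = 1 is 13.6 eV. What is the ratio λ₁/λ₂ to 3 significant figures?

0.316

λ ∝ 1/ΔE ∝ 1/(1/n_f² − 1/n_i²), and the Z² and hc factors cancel in the ratio.
λ₁/λ₂ = (1/4² − 1/5²)/(1/3² − 1/5²) = 0.02250/0.07111 = 0.316.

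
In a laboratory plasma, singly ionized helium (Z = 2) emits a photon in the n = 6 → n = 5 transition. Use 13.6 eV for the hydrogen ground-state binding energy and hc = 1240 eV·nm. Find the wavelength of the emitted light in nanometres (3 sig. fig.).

1860 nm

For Z = 2 the level energies scale as Z², so the effective Rydberg energy is 13.6 × 4 = 54.40 eV.
ΔE = 54.40 × (1/5² − 1/6²) = 54.40 × 0.01222 = 0.6649 eV.
λ = hc/ΔE = 1240 / 0.6649 = 1860 nm.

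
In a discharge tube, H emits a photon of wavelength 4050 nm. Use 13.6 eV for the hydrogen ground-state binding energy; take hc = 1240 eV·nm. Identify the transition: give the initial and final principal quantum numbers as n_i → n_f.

n_i = 5, n_f = 4

The photon energy is ΔE = hc/λ = 1240 / 4050 = 0.3062 eV.
With Z = 1, ΔE = 13.60 × (1/n_f² − 1/n_i²), so 1/n_f² − 1/n_i² = 0.02251.
Trying n_f = 4 gives 1/n_i² = 0.03999, i.e. n_i ≈ 5; this pair matches.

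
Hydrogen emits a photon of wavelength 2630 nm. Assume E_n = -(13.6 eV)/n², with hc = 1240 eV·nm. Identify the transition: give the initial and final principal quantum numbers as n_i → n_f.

n_i = 6, n_f = 4

The photon energy is ΔE = hc/λ = 1240 / 2630 = 0.4715 eV.
With Z = 1, ΔE = 13.60 × (1/n_f² − 1/n_i²), so 1/n_f² − 1/n_i² = 0.03467.
Trying n_f = 4 gives 1/n_i² = 0.02783, i.e. n_i ≈ 6; this pair matches.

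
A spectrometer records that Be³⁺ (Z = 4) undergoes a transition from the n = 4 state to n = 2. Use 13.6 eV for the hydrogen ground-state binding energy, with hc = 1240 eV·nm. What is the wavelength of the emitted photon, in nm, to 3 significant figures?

For Z = 4 the level energies scale as Z², so the effective Rydberg energy is 13.6 × 16 = 217.6 eV.
ΔE = 217.6 × (1/2² − 1/4²) = 217.6 × 0.1875 = 40.80 eV.
λ = hc/ΔE = 1240 / 40.80 = 30.4 nm.

30.4 nm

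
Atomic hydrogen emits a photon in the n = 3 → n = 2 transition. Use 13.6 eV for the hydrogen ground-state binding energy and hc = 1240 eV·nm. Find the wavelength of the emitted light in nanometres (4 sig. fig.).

ΔE = 13.60 × (1/2² − 1/3²) = 13.60 × 0.1389 = 1.889 eV.
λ = hc/ΔE = 1240 / 1.889 = 656.5 nm.
This line belongs to the Balmer series.

656.5 nm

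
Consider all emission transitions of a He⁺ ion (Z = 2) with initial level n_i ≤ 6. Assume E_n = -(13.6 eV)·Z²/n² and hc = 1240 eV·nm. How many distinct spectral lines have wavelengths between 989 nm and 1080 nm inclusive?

Enumerate all n_i → n_f pairs with 1 ≤ n_f < n_i ≤ 6 and compute λ = 1240 / [13.6·4·(1/n_f² − 1/n_i²)].
Lines falling in [989, 1080] nm: 5→4 (1013 nm).

1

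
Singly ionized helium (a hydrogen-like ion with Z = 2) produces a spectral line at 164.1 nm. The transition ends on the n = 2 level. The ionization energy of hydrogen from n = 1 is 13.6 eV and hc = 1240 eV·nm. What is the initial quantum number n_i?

The photon energy is ΔE = hc/λ = 1240 / 164.1 = 7.556 eV.
With Z = 2, ΔE = 54.40 × (1/n_f² − 1/n_i²), so 1/n_f² − 1/n_i² = 0.1389.
With n_f = 2: 1/n_i² = 1/4 − 0.1389 = 0.1111, so n_i ≈ 3.00.

n_i = 3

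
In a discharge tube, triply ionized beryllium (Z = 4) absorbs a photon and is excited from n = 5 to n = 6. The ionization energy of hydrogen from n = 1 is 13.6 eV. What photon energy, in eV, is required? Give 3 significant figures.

The Bohr energies scale as Z², so for Z = 4: E_n = −217.6/n² eV.
E_6 = −217.6/36 = −6.044 eV and E_5 = −217.6/25 = −8.704 eV.
The photon energy is |E_6 − E_5| = 2.66 eV.

2.66 eV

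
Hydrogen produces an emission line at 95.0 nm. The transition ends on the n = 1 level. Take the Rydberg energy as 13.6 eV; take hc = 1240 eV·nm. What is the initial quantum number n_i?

The photon energy is ΔE = hc/λ = 1240 / 95.0 = 13.05 eV.
With Z = 1, ΔE = 13.60 × (1/n_f² − 1/n_i²), so 1/n_f² − 1/n_i² = 0.9598.
With n_f = 1: 1/n_i² = 1/1 − 0.9598 = 0.04025, so n_i ≈ 4.98.

n_i = 5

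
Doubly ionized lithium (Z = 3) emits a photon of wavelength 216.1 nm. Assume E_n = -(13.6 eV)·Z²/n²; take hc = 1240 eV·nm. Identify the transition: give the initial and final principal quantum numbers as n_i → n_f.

The photon energy is ΔE = hc/λ = 1240 / 216.1 = 5.738 eV.
With Z = 3, ΔE = 122.4 × (1/n_f² − 1/n_i²), so 1/n_f² − 1/n_i² = 0.04688.
Trying n_f = 4 gives 1/n_i² = 0.01562, i.e. n_i ≈ 8; this pair matches.

n_i = 8, n_f = 4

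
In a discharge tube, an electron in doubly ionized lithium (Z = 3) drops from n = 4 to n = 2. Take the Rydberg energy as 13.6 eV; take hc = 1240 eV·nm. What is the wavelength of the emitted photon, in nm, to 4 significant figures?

54.03 nm

For Z = 3 the level energies scale as Z², so the effective Rydberg energy is 13.6 × 9 = 122.4 eV.
ΔE = 122.4 × (1/2² − 1/4²) = 122.4 × 0.1875 = 22.95 eV.
λ = hc/ΔE = 1240 / 22.95 = 54.03 nm.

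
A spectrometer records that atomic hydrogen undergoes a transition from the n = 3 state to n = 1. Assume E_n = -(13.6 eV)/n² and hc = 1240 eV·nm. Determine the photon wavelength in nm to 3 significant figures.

ΔE = 13.60 × (1/1² − 1/3²) = 13.60 × 0.8889 = 12.09 eV.
λ = hc/ΔE = 1240 / 12.09 = 103 nm.

103 nm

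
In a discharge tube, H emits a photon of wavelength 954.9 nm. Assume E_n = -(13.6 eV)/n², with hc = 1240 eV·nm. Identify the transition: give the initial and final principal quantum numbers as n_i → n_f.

n_i = 8, n_f = 3

The photon energy is ΔE = hc/λ = 1240 / 954.9 = 1.299 eV.
With Z = 1, ΔE = 13.60 × (1/n_f² − 1/n_i²), so 1/n_f² − 1/n_i² = 0.09548.
Trying n_f = 3 gives 1/n_i² = 0.01563, i.e. n_i ≈ 8; this pair matches.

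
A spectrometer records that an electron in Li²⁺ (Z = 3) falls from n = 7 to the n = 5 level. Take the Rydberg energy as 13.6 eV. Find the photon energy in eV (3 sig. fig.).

The Bohr energies scale as Z², so for Z = 3: E_n = −122.4/n² eV.
E_7 = −122.4/49 = −2.498 eV and E_5 = −122.4/25 = −4.896 eV.
The photon energy is |E_7 − E_5| = 2.40 eV.

2.40 eV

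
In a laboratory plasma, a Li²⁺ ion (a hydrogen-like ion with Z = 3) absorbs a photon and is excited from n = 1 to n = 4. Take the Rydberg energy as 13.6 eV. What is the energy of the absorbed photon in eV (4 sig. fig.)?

114.8 eV

The Bohr energies scale as Z², so for Z = 3: E_n = −122.4/n² eV.
E_4 = −122.4/16 = −7.650 eV and E_1 = −122.4/1 = −122.4 eV.
The photon energy is |E_4 − E_1| = 114.8 eV.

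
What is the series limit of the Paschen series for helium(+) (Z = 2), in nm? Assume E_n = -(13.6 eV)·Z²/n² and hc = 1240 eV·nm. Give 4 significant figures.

The Paschen series has lower level n_f = 3; the series limit corresponds to n_i → ∞.
ΔE_max = 13.6 × 4 / 3² = 6.044 eV.
λ_min = 1240 / 6.044 = 205.1 nm.

205.1 nm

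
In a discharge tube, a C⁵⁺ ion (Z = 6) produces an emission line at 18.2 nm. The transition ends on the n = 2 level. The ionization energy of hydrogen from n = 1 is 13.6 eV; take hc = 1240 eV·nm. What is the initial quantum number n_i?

n_i = 3

The photon energy is ΔE = hc/λ = 1240 / 18.2 = 68.13 eV.
With Z = 6, ΔE = 489.6 × (1/n_f² − 1/n_i²), so 1/n_f² − 1/n_i² = 0.1392.
With n_f = 2: 1/n_i² = 1/4 − 0.1392 = 0.1108, so n_i ≈ 3.00.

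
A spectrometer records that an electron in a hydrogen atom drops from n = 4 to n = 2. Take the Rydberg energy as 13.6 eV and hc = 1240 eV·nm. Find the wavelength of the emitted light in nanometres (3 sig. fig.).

486 nm

ΔE = 13.60 × (1/2² − 1/4²) = 13.60 × 0.1875 = 2.550 eV.
λ = hc/ΔE = 1240 / 2.550 = 486 nm.
This line belongs to the Balmer series.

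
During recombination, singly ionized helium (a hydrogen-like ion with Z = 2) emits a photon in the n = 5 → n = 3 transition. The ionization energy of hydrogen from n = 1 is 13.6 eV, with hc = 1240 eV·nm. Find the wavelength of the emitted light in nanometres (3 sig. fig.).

For Z = 2 the level energies scale as Z², so the effective Rydberg energy is 13.6 × 4 = 54.40 eV.
ΔE = 54.40 × (1/3² − 1/5²) = 54.40 × 0.07111 = 3.868 eV.
λ = hc/ΔE = 1240 / 3.868 = 321 nm.

321 nm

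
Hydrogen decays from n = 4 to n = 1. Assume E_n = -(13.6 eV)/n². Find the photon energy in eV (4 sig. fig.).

E_4 = −13.60/16 = −0.8500 eV and E_1 = −13.60/1 = −13.60 eV.
The photon energy is |E_4 − E_1| = 12.75 eV.

12.75 eV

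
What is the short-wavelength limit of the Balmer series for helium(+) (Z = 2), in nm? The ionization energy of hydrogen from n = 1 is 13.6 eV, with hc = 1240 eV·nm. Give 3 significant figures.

The Balmer series has lower level n_f = 2; the series limit corresponds to n_i → ∞.
ΔE_max = 13.6 × 4 / 2² = 13.60 eV.
λ_min = 1240 / 13.60 = 91.2 nm.

91.2 nm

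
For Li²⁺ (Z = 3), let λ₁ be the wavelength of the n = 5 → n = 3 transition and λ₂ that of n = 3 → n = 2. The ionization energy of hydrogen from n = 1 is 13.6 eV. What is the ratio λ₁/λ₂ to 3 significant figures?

1.95

λ ∝ 1/ΔE ∝ 1/(1/n_f² − 1/n_i²), and the Z² and hc factors cancel in the ratio.
λ₁/λ₂ = (1/2² − 1/3²)/(1/3² − 1/5²) = 0.1389/0.07111 = 1.95.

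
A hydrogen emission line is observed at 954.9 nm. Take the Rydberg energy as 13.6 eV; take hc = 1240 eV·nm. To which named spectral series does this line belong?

ΔE = 1240/954.9 = 1.299 eV.
This matches 13.6 × (1/3² − 1/8²), so n_f = 3: the Paschen series.

Paschen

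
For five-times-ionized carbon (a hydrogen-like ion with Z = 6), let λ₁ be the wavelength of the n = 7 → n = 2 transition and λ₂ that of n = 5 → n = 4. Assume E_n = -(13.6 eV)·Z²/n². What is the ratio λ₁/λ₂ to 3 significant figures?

0.0980

λ ∝ 1/ΔE ∝ 1/(1/n_f² − 1/n_i²), and the Z² and hc factors cancel in the ratio.
λ₁/λ₂ = (1/4² − 1/5²)/(1/2² − 1/7²) = 0.02250/0.2296 = 0.0980.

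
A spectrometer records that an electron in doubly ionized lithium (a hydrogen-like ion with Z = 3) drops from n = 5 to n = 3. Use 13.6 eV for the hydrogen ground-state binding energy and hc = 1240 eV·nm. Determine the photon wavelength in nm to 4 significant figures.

142.5 nm

For Z = 3 the level energies scale as Z², so the effective Rydberg energy is 13.6 × 9 = 122.4 eV.
ΔE = 122.4 × (1/3² − 1/5²) = 122.4 × 0.07111 = 8.704 eV.
λ = hc/ΔE = 1240 / 8.704 = 142.5 nm.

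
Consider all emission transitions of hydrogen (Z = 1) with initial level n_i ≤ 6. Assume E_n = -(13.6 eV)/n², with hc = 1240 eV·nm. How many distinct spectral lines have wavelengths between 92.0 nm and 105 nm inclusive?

4

Enumerate all n_i → n_f pairs with 1 ≤ n_f < n_i ≤ 6 and compute λ = 1240 / [13.6·1·(1/n_f² − 1/n_i²)].
Lines falling in [92.0, 105] nm: 6→1 (93.78 nm), 5→1 (94.98 nm), 4→1 (97.25 nm), 3→1 (102.6 nm).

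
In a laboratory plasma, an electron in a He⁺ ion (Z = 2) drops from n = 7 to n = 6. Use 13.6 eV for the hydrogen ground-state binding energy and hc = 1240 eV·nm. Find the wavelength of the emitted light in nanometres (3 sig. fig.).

For Z = 2 the level energies scale as Z², so the effective Rydberg energy is 13.6 × 4 = 54.40 eV.
ΔE = 54.40 × (1/6² − 1/7²) = 54.40 × 0.007370 = 0.4009 eV.
λ = hc/ΔE = 1240 / 0.4009 = 3090 nm.

3090 nm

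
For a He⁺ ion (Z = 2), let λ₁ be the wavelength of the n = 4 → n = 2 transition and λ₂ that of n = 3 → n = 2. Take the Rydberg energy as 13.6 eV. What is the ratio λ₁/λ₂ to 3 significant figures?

λ ∝ 1/ΔE ∝ 1/(1/n_f² − 1/n_i²), and the Z² and hc factors cancel in the ratio.
λ₁/λ₂ = (1/2² − 1/3²)/(1/2² − 1/4²) = 0.1389/0.1875 = 0.741.

0.741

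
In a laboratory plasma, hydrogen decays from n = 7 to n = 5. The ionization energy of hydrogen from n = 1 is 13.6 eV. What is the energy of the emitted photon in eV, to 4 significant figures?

E_7 = −13.60/49 = −0.2776 eV and E_5 = −13.60/25 = −0.5440 eV.
The photon energy is |E_7 − E_5| = 0.2664 eV.

0.2664 eV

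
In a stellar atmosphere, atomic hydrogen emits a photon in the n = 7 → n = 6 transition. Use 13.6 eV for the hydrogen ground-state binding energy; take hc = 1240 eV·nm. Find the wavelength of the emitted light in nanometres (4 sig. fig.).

ΔE = 13.60 × (1/6² − 1/7²) = 13.60 × 0.007370 = 0.1002 eV.
λ = hc/ΔE = 1240 / 0.1002 = 12370 nm.

12370 nm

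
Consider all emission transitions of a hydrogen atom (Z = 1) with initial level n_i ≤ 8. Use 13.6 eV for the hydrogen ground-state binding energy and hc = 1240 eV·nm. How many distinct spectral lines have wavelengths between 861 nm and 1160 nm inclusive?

3

Enumerate all n_i → n_f pairs with 1 ≤ n_f < n_i ≤ 8 and compute λ = 1240 / [13.6·1·(1/n_f² − 1/n_i²)].
Lines falling in [861, 1160] nm: 8→3 (954.9 nm), 7→3 (1005 nm), 6→3 (1094 nm).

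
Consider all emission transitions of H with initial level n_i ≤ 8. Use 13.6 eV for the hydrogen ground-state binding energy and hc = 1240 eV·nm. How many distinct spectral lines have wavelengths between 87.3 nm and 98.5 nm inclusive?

Enumerate all n_i → n_f pairs with 1 ≤ n_f < n_i ≤ 8 and compute λ = 1240 / [13.6·1·(1/n_f² − 1/n_i²)].
Lines falling in [87.3, 98.5] nm: 8→1 (92.62 nm), 7→1 (93.08 nm), 6→1 (93.78 nm), 5→1 (94.98 nm), 4→1 (97.25 nm).

5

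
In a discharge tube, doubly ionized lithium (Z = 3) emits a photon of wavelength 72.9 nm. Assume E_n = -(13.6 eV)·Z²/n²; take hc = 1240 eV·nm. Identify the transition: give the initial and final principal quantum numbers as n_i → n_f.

The photon energy is ΔE = hc/λ = 1240 / 72.9 = 17.01 eV.
With Z = 3, ΔE = 122.4 × (1/n_f² − 1/n_i²), so 1/n_f² − 1/n_i² = 0.1390.
Trying n_f = 2 gives 1/n_i² = 0.1110, i.e. n_i ≈ 3; this pair matches.

n_i = 3, n_f = 2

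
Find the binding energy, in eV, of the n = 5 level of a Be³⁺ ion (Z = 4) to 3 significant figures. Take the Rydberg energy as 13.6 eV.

8.70 eV

E_n = −13.6 Z²/n² = −217.6/n² eV for Z = 4.
E_5 = −217.6/25 = −8.70 eV, so ionization (to E = 0) requires 8.70 eV.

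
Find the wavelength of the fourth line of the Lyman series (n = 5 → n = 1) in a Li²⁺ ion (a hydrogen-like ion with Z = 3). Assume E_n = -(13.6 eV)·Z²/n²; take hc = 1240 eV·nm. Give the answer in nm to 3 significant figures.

10.6 nm

The Lyman series terminates on n_f = 1; the fourth line has n_i = 1+4 = 5.
ΔE = 122.4 × (1/1² − 1/5²) = 117.5 eV.
λ = 1240 / 117.5 = 10.6 nm.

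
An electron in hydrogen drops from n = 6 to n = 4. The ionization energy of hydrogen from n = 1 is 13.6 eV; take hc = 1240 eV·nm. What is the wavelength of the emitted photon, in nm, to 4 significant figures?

ΔE = 13.60 × (1/4² − 1/6²) = 13.60 × 0.03472 = 0.4722 eV.
λ = hc/ΔE = 1240 / 0.4722 = 2626 nm.
This line belongs to the Brackett series.

2626 nm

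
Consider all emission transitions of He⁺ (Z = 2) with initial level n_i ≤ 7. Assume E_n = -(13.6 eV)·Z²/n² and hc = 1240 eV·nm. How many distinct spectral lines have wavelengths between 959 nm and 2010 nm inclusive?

3

Enumerate all n_i → n_f pairs with 1 ≤ n_f < n_i ≤ 7 and compute λ = 1240 / [13.6·4·(1/n_f² − 1/n_i²)].
Lines falling in [959, 2010] nm: 5→4 (1013 nm), 7→5 (1163 nm), 6→5 (1865 nm).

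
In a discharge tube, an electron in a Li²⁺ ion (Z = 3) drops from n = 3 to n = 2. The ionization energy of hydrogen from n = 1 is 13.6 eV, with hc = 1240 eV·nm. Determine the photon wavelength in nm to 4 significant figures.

72.94 nm

For Z = 3 the level energies scale as Z², so the effective Rydberg energy is 13.6 × 9 = 122.4 eV.
ΔE = 122.4 × (1/2² − 1/3²) = 122.4 × 0.1389 = 17.00 eV.
λ = hc/ΔE = 1240 / 17.00 = 72.94 nm.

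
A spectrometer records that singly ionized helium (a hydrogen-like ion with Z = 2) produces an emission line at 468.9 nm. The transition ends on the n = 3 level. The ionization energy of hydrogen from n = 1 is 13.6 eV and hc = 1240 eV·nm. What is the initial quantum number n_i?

n_i = 4

The photon energy is ΔE = hc/λ = 1240 / 468.9 = 2.644 eV.
With Z = 2, ΔE = 54.40 × (1/n_f² − 1/n_i²), so 1/n_f² − 1/n_i² = 0.04861.
With n_f = 3: 1/n_i² = 1/9 − 0.04861 = 0.06250, so n_i ≈ 4.00.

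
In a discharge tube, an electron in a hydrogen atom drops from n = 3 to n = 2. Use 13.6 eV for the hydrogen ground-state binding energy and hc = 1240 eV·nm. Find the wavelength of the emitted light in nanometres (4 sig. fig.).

ΔE = 13.60 × (1/2² − 1/3²) = 13.60 × 0.1389 = 1.889 eV.
λ = hc/ΔE = 1240 / 1.889 = 656.5 nm.
This line belongs to the Balmer series.

656.5 nm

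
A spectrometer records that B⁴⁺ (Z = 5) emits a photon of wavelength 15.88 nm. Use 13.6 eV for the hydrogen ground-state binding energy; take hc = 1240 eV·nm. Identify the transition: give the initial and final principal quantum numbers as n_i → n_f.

n_i = 7, n_f = 2

The photon energy is ΔE = hc/λ = 1240 / 15.88 = 78.09 eV.
With Z = 5, ΔE = 340.0 × (1/n_f² − 1/n_i²), so 1/n_f² − 1/n_i² = 0.2297.
Trying n_f = 2 gives 1/n_i² = 0.02034, i.e. n_i ≈ 7; this pair matches.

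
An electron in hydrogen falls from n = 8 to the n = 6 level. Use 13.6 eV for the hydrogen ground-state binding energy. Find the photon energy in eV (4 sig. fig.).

0.1653 eV

E_8 = −13.60/64 = −0.2125 eV and E_6 = −13.60/36 = −0.3778 eV.
The photon energy is |E_8 − E_6| = 0.1653 eV.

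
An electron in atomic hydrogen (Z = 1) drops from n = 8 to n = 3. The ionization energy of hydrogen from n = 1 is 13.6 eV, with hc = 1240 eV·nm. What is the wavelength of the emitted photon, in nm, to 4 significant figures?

ΔE = 13.60 × (1/3² − 1/8²) = 13.60 × 0.09549 = 1.299 eV.
λ = hc/ΔE = 1240 / 1.299 = 954.9 nm.

954.9 nm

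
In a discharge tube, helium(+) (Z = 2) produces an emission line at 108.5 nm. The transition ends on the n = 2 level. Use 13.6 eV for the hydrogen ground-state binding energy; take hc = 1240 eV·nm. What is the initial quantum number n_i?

The photon energy is ΔE = hc/λ = 1240 / 108.5 = 11.43 eV.
With Z = 2, ΔE = 54.40 × (1/n_f² − 1/n_i²), so 1/n_f² − 1/n_i² = 0.2101.
With n_f = 2: 1/n_i² = 1/4 − 0.2101 = 0.03992, so n_i ≈ 5.01.

n_i = 5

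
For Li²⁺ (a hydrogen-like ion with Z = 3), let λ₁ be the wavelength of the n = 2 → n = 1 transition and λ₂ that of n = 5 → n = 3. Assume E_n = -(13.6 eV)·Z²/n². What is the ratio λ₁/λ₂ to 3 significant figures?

0.0948

λ ∝ 1/ΔE ∝ 1/(1/n_f² − 1/n_i²), and the Z² and hc factors cancel in the ratio.
λ₁/λ₂ = (1/3² − 1/5²)/(1/1² − 1/2²) = 0.07111/0.7500 = 0.0948.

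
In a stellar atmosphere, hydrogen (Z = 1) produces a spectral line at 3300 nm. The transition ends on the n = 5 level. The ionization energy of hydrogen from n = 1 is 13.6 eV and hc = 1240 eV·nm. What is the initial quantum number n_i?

n_i = 9

The photon energy is ΔE = hc/λ = 1240 / 3300 = 0.3758 eV.
With Z = 1, ΔE = 13.60 × (1/n_f² − 1/n_i²), so 1/n_f² − 1/n_i² = 0.02763.
With n_f = 5: 1/n_i² = 1/25 − 0.02763 = 0.01237, so n_i ≈ 8.99.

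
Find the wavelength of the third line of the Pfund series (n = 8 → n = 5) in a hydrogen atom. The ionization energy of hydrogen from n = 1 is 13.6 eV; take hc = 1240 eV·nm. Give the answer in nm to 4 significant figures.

3741 nm

The Pfund series terminates on n_f = 5; the third line has n_i = 5+3 = 8.
ΔE = 13.60 × (1/5² − 1/8²) = 0.3315 eV.
λ = 1240 / 0.3315 = 3741 nm.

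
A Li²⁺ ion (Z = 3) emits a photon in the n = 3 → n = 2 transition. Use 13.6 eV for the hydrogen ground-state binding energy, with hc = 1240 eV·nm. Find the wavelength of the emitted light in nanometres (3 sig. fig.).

72.9 nm

For Z = 3 the level energies scale as Z², so the effective Rydberg energy is 13.6 × 9 = 122.4 eV.
ΔE = 122.4 × (1/2² − 1/3²) = 122.4 × 0.1389 = 17.00 eV.
λ = hc/ΔE = 1240 / 17.00 = 72.9 nm.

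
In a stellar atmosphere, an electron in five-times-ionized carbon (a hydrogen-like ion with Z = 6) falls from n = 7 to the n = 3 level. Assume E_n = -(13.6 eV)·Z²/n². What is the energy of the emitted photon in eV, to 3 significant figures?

The Bohr energies scale as Z², so for Z = 6: E_n = −489.6/n² eV.
E_7 = −489.6/49 = −9.992 eV and E_3 = −489.6/9 = −54.40 eV.
The photon energy is |E_7 − E_3| = 44.4 eV.

44.4 eV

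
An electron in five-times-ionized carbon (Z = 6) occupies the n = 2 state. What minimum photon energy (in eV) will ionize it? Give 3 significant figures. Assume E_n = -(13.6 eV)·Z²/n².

122 eV

E_n = −13.6 Z²/n² = −489.6/n² eV for Z = 6.
E_2 = −489.6/4 = −122 eV, so ionization (to E = 0) requires 122 eV.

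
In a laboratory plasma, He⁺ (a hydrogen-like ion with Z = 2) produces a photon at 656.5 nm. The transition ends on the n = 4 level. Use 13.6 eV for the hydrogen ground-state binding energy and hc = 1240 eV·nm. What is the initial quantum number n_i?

The photon energy is ΔE = hc/λ = 1240 / 656.5 = 1.889 eV.
With Z = 2, ΔE = 54.40 × (1/n_f² − 1/n_i²), so 1/n_f² − 1/n_i² = 0.03472.
With n_f = 4: 1/n_i² = 1/16 − 0.03472 = 0.02778, so n_i ≈ 6.00.

n_i = 6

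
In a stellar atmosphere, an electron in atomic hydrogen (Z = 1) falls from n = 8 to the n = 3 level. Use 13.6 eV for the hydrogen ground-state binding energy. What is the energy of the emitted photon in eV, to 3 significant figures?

E_8 = −13.60/64 = −0.2125 eV and E_3 = −13.60/9 = −1.511 eV.
The photon energy is |E_8 − E_3| = 1.30 eV.

1.30 eV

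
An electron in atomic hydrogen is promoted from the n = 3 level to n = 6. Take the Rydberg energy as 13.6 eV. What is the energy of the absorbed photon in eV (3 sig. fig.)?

E_6 = −13.60/36 = −0.3778 eV and E_3 = −13.60/9 = −1.511 eV.
The photon energy is |E_6 − E_3| = 1.13 eV.

1.13 eV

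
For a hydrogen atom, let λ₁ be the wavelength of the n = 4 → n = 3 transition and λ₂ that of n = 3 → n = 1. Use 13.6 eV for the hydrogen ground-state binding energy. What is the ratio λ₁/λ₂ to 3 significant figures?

λ ∝ 1/ΔE ∝ 1/(1/n_f² − 1/n_i²), and the Z² and hc factors cancel in the ratio.
λ₁/λ₂ = (1/1² − 1/3²)/(1/3² − 1/4²) = 0.8889/0.04861 = 18.3.

18.3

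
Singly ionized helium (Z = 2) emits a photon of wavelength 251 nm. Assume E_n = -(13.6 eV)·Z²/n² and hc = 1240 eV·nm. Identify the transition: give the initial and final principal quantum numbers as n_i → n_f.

The photon energy is ΔE = hc/λ = 1240 / 251 = 4.940 eV.
With Z = 2, ΔE = 54.40 × (1/n_f² − 1/n_i²), so 1/n_f² − 1/n_i² = 0.09081.
Trying n_f = 3 gives 1/n_i² = 0.02030, i.e. n_i ≈ 7; this pair matches.

n_i = 7, n_f = 3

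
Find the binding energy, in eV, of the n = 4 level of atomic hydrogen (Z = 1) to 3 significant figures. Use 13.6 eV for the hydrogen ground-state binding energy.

E_4 = −13.60/16 = −0.850 eV, so ionization (to E = 0) requires 0.850 eV.

0.850 eV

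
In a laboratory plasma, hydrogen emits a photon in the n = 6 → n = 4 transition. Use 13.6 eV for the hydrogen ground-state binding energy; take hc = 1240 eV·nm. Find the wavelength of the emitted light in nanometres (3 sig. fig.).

ΔE = 13.60 × (1/4² − 1/6²) = 13.60 × 0.03472 = 0.4722 eV.
λ = hc/ΔE = 1240 / 0.4722 = 2630 nm.

2630 nm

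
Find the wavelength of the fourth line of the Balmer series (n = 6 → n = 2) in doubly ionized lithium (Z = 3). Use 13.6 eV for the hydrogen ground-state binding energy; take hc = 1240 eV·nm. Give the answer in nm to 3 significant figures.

The Balmer series terminates on n_f = 2; the fourth line has n_i = 2+4 = 6.
ΔE = 122.4 × (1/2² − 1/6²) = 27.20 eV.
λ = 1240 / 27.20 = 45.6 nm.

45.6 nm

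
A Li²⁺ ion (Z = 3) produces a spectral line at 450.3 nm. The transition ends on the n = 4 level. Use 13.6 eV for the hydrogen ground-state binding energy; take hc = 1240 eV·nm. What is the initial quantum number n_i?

n_i = 5

The photon energy is ΔE = hc/λ = 1240 / 450.3 = 2.754 eV.
With Z = 3, ΔE = 122.4 × (1/n_f² − 1/n_i²), so 1/n_f² − 1/n_i² = 0.02250.
With n_f = 4: 1/n_i² = 1/16 − 0.02250 = 0.04000, so n_i ≈ 5.00.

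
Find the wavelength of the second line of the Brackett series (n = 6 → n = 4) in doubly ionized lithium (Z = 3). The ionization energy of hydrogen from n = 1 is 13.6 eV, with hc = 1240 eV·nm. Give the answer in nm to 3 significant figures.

The Brackett series terminates on n_f = 4; the second line has n_i = 4+2 = 6.
ΔE = 122.4 × (1/4² − 1/6²) = 4.250 eV.
λ = 1240 / 4.250 = 292 nm.

292 nm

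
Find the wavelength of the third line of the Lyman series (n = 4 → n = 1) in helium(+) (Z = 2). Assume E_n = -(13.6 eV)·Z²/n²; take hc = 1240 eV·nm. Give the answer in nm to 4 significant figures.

The Lyman series terminates on n_f = 1; the third line has n_i = 1+3 = 4.
ΔE = 54.40 × (1/1² − 1/4²) = 51.00 eV.
λ = 1240 / 51.00 = 24.31 nm.

24.31 nm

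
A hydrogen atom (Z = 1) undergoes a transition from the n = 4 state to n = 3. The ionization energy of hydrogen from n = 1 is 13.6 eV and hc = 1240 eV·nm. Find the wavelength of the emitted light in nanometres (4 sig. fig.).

1876 nm

ΔE = 13.60 × (1/3² − 1/4²) = 13.60 × 0.04861 = 0.6611 eV.
λ = hc/ΔE = 1240 / 0.6611 = 1876 nm.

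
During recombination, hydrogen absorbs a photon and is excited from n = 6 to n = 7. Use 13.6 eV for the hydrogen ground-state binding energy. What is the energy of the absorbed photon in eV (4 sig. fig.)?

0.1002 eV

E_7 = −13.60/49 = −0.2776 eV and E_6 = −13.60/36 = −0.3778 eV.
The photon energy is |E_7 − E_6| = 0.1002 eV.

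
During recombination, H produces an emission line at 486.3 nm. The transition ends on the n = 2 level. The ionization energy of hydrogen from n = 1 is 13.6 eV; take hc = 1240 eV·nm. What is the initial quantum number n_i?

The photon energy is ΔE = hc/λ = 1240 / 486.3 = 2.550 eV.
With Z = 1, ΔE = 13.60 × (1/n_f² − 1/n_i²), so 1/n_f² − 1/n_i² = 0.1875.
With n_f = 2: 1/n_i² = 1/4 − 0.1875 = 0.06251, so n_i ≈ 4.00.

n_i = 4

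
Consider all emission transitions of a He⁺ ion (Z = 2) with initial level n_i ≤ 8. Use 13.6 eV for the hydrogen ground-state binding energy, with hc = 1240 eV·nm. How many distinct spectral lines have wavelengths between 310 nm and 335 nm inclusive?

1

Enumerate all n_i → n_f pairs with 1 ≤ n_f < n_i ≤ 8 and compute λ = 1240 / [13.6·4·(1/n_f² − 1/n_i²)].
Lines falling in [310, 335] nm: 5→3 (320.5 nm).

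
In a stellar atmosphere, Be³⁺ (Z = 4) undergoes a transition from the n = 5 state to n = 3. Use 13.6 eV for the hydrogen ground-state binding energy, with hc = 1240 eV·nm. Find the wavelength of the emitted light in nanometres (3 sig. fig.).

For Z = 4 the level energies scale as Z², so the effective Rydberg energy is 13.6 × 16 = 217.6 eV.
ΔE = 217.6 × (1/3² − 1/5²) = 217.6 × 0.07111 = 15.47 eV.
λ = hc/ΔE = 1240 / 15.47 = 80.1 nm.

80.1 nm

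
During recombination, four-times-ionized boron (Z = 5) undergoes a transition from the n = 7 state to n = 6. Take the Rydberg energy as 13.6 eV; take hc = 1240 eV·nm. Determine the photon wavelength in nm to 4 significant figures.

For Z = 5 the level energies scale as Z², so the effective Rydberg energy is 13.6 × 25 = 340.0 eV.
ΔE = 340.0 × (1/6² − 1/7²) = 340.0 × 0.007370 = 2.506 eV.
λ = hc/ΔE = 1240 / 2.506 = 494.9 nm.

494.9 nm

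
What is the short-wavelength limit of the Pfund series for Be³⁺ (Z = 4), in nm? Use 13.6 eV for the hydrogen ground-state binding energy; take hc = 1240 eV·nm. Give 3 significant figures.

The Pfund series has lower level n_f = 5; the series limit corresponds to n_i → ∞.
ΔE_max = 13.6 × 16 / 5² = 8.704 eV.
λ_min = 1240 / 8.704 = 142 nm.

142 nm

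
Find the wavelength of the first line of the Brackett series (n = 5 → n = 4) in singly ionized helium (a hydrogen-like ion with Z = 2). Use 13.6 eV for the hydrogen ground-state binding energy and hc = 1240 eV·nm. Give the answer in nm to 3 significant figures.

1010 nm

The Brackett series terminates on n_f = 4; the first line has n_i = 4+1 = 5.
ΔE = 54.40 × (1/4² − 1/5²) = 1.224 eV.
λ = 1240 / 1.224 = 1010 nm.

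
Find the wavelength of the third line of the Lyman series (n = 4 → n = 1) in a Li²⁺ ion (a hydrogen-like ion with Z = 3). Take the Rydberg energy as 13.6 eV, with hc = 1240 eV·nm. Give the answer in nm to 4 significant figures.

The Lyman series terminates on n_f = 1; the third line has n_i = 1+3 = 4.
ΔE = 122.4 × (1/1² − 1/4²) = 114.8 eV.
λ = 1240 / 114.8 = 10.81 nm.

10.81 nm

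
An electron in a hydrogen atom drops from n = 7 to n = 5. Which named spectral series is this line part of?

The series is set by the lower level: n_f = 5 is the Pfund series.

Pfund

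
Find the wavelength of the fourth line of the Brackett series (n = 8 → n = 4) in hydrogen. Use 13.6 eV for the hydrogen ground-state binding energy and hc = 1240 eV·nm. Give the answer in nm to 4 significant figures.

The Brackett series terminates on n_f = 4; the fourth line has n_i = 4+4 = 8.
ΔE = 13.60 × (1/4² − 1/8²) = 0.6375 eV.
λ = 1240 / 0.6375 = 1945 nm.

1945 nm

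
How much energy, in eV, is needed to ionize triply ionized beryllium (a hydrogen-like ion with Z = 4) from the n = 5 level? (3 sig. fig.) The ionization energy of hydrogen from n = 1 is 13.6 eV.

8.70 eV

E_n = −13.6 Z²/n² = −217.6/n² eV for Z = 4.
E_5 = −217.6/25 = −8.70 eV, so ionization (to E = 0) requires 8.70 eV.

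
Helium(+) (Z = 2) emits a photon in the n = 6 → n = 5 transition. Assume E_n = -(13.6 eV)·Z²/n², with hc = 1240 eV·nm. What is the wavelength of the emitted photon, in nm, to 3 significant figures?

1860 nm

For Z = 2 the level energies scale as Z², so the effective Rydberg energy is 13.6 × 4 = 54.40 eV.
ΔE = 54.40 × (1/5² − 1/6²) = 54.40 × 0.01222 = 0.6649 eV.
λ = hc/ΔE = 1240 / 0.6649 = 1860 nm.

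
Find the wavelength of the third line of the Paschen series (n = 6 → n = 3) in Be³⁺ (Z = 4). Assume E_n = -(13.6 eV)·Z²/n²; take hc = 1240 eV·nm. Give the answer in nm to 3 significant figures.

68.4 nm

The Paschen series terminates on n_f = 3; the third line has n_i = 3+3 = 6.
ΔE = 217.6 × (1/3² − 1/6²) = 18.13 eV.
λ = 1240 / 18.13 = 68.4 nm.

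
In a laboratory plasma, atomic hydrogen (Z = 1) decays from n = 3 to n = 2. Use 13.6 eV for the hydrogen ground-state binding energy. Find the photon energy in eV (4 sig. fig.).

1.889 eV

E_3 = −13.60/9 = −1.511 eV and E_2 = −13.60/4 = −3.400 eV.
The photon energy is |E_3 − E_2| = 1.889 eV.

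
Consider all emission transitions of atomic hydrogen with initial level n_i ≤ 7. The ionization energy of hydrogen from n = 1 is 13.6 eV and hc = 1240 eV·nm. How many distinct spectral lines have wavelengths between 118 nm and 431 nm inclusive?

Enumerate all n_i → n_f pairs with 1 ≤ n_f < n_i ≤ 7 and compute λ = 1240 / [13.6·1·(1/n_f² − 1/n_i²)].
Lines falling in [118, 431] nm: 2→1 (121.6 nm), 7→2 (397.1 nm), 6→2 (410.3 nm).

3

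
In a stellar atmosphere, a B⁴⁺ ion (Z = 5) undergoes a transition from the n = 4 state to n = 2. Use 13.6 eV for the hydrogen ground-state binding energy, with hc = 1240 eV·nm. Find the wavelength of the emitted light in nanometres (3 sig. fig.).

For Z = 5 the level energies scale as Z², so the effective Rydberg energy is 13.6 × 25 = 340.0 eV.
ΔE = 340.0 × (1/2² − 1/4²) = 340.0 × 0.1875 = 63.75 eV.
λ = hc/ΔE = 1240 / 63.75 = 19.5 nm.

19.5 nm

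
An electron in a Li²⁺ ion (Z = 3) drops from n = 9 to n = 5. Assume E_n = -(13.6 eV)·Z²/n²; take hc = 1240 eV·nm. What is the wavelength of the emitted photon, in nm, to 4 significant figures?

For Z = 3 the level energies scale as Z², so the effective Rydberg energy is 13.6 × 9 = 122.4 eV.
ΔE = 122.4 × (1/5² − 1/9²) = 122.4 × 0.02765 = 3.385 eV.
λ = hc/ΔE = 1240 / 3.385 = 366.3 nm.

366.3 nm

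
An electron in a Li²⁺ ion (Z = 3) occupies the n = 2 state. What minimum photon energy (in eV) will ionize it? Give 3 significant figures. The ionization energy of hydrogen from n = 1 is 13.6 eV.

E_n = −13.6 Z²/n² = −122.4/n² eV for Z = 3.
E_2 = −122.4/4 = −30.6 eV, so ionization (to E = 0) requires 30.6 eV.

30.6 eV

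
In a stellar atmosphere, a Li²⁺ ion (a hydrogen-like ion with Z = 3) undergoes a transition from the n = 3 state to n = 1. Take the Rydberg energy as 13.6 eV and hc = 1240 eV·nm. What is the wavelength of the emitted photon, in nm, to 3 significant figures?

For Z = 3 the level energies scale as Z², so the effective Rydberg energy is 13.6 × 9 = 122.4 eV.
ΔE = 122.4 × (1/1² − 1/3²) = 122.4 × 0.8889 = 108.8 eV.
λ = hc/ΔE = 1240 / 108.8 = 11.4 nm.

11.4 nm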